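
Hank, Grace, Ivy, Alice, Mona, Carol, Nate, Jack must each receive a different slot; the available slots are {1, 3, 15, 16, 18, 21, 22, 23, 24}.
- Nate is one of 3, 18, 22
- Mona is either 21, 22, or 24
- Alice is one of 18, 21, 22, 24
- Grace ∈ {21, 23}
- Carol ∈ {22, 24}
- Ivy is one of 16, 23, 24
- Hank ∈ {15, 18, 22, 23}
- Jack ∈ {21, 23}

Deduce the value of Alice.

18

The 8 variables draw from only 8 values {3, 15, 16, 18, 21, 22, 23, 24}, so each is used; only Nate can be 3, hence Nate = 3.
Among the 7 still-open variables, 15 fits only Hank (and all 7 values in {15, 16, 18, 21, 22, 23, 24} must be used), so Hank = 15.
The 6 still-open variables together cover exactly {16, 18, 21, 22, 23, 24} — 6 values for 6 variables — and 16 appears only in Ivy's list, so Ivy = 16.
The 5 still-open variables draw from only 5 values {18, 21, 22, 23, 24}, so each is used; only Alice can be 18, hence Alice = 18.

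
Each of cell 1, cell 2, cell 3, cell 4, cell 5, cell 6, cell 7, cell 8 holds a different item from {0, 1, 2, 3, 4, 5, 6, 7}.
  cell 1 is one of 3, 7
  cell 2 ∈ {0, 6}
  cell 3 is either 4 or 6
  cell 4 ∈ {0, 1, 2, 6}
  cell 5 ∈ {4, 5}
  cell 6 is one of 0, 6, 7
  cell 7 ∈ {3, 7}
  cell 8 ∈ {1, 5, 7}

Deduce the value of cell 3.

Among the 8 variables, 2 fits only cell 4 (and all 8 values in {0, 1, 2, 3, 4, 5, 6, 7} must be used), so cell 4 = 2.
The 7 still-open variables together cover exactly {0, 1, 3, 4, 5, 6, 7} — 7 values for 7 variables — and 1 appears only in cell 8's list, so cell 8 = 1.
Among the 6 still-open variables, 5 fits only cell 5 (and all 6 values in {0, 3, 4, 5, 6, 7} must be used), so cell 5 = 5.
The 5 still-open variables together cover exactly {0, 3, 4, 6, 7} — 5 values for 5 variables — and 4 appears only in cell 3's list, so cell 3 = 4.

4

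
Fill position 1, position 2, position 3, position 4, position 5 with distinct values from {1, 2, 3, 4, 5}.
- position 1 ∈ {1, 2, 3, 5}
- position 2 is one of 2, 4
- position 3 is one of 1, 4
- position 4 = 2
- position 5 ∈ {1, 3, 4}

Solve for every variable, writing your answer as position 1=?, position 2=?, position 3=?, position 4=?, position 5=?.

position 1=5, position 2=4, position 3=1, position 4=2, position 5=3

position 4 has just one choice, so position 4 = 2. Strike 2 from position 1, position 2.
position 2's domain is down to {4}, so position 2 = 4. Eliminate 4 elsewhere: position 3, position 5.
position 3's domain is down to {1}, so position 3 = 1. Eliminate 1 elsewhere: position 1, position 5.
position 5 has just one choice, so position 5 = 3. So position 1 can't be 3.
That leaves position 1 = 5.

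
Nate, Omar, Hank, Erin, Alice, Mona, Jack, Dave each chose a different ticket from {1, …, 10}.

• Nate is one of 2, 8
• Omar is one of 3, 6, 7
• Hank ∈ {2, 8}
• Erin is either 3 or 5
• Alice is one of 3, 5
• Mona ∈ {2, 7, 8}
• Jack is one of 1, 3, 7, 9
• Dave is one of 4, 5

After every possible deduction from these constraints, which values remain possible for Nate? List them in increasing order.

The 2 variables Nate and Hank are confined to {2, 8}, which locks those values in; drop them from Mona.
That leaves Mona = 7. Remove 7 from Omar, Jack.
Erin and Alice between them cover only {3, 5} — a naked pair. Remove those values from Omar, Jack, Dave.
Omar must be 6 (only option left).
That leaves Dave = 4.
No further eliminations apply; Nate can still be any of 2, 8.

2, 8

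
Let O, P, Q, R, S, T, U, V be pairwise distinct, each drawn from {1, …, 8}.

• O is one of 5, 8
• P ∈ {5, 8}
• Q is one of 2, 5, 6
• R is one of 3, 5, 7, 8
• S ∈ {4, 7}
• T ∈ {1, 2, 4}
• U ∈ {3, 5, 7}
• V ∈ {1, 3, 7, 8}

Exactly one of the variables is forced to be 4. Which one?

Among the 8 variables, 6 fits only Q (and all 8 values in {1, 2, 3, 4, 5, 6, 7, 8} must be used), so Q = 6.
Among the 7 still-open variables, 2 fits only T (and all 7 values in {1, 2, 3, 4, 5, 7, 8} must be used), so T = 2.
The 6 still-open variables draw from only 6 values {1, 3, 4, 5, 7, 8}, so each is used; only V can be 1, hence V = 1.
Among the 5 still-open variables, 4 fits only S (and all 5 values in {3, 4, 5, 7, 8} must be used), so S = 4.

S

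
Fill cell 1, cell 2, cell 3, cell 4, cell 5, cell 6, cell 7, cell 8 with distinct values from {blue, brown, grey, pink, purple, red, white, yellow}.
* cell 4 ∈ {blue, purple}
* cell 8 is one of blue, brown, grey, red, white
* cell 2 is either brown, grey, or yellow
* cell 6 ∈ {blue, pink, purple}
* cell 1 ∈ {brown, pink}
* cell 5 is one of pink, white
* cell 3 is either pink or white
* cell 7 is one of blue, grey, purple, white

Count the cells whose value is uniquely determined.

4

The 8 variables draw from only 8 values {blue, brown, grey, pink, purple, red, white, yellow}, so each is used; only cell 8 can be red, hence cell 8 = red.
The 7 still-open variables together cover exactly {blue, brown, grey, pink, purple, white, yellow} — 7 values for 7 variables — and yellow appears only in cell 2's list, so cell 2 = yellow.
The 6 still-open variables draw from only 6 values {blue, brown, grey, pink, purple, white}, so each is used; only cell 1 can be brown, hence cell 1 = brown.
The 5 still-open variables draw from only 5 values {blue, grey, pink, purple, white}, so each is used; only cell 7 can be grey, hence cell 7 = grey.
The 2 variables cell 3 and cell 5 are confined to {pink, white}, which locks those values in; drop them from cell 6.
Determined: cell 1=brown, cell 2=yellow, cell 7=grey, cell 8=red. The other cells each still have more than one consistent value. That makes 4.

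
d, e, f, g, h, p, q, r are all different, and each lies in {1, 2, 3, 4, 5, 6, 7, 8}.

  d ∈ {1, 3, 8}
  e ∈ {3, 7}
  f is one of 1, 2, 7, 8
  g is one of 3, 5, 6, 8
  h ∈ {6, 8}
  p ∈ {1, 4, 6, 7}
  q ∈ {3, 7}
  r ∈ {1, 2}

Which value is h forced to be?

The 8 variables draw from only 8 values {1, 2, 3, 4, 5, 6, 7, 8}, so each is used; only p can be 4, hence p = 4.
The 7 still-open variables together cover exactly {1, 2, 3, 5, 6, 7, 8} — 7 values for 7 variables — and 5 appears only in g's list, so g = 5.
Among the 6 still-open variables, 6 fits only h (and all 6 values in {1, 2, 3, 6, 7, 8} must be used), so h = 6.

6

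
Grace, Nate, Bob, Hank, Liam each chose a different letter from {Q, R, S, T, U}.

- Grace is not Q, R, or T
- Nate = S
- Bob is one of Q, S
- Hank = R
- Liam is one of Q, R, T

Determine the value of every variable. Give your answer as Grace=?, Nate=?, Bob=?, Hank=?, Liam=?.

Grace=U, Nate=S, Bob=Q, Hank=R, Liam=T

Nate's domain is down to {S}, so Nate = S. Remove S from Grace, Bob.
Bob's domain is down to {Q}, so Bob = Q. Strike Q from Liam.
Hank has just one choice, so Hank = R. Eliminate R elsewhere: Liam.
Liam must be T (only option left).
Grace must be U (only option left).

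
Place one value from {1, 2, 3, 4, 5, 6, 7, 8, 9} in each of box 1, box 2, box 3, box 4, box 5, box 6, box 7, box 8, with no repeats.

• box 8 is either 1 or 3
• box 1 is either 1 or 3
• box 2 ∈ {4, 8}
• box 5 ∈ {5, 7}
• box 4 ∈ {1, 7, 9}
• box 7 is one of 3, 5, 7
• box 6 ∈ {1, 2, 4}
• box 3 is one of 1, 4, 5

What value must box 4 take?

Among the 8 variables, 2 fits only box 6 (and all 8 values in {1, 2, 3, 4, 5, 7, 8, 9} must be used), so box 6 = 2.
The 7 still-open variables draw from only 7 values {1, 3, 4, 5, 7, 8, 9}, so each is used; only box 2 can be 8, hence box 2 = 8.
The 6 still-open variables together cover exactly {1, 3, 4, 5, 7, 9} — 6 values for 6 variables — and 4 appears only in box 3's list, so box 3 = 4.
The 5 still-open variables together cover exactly {1, 3, 5, 7, 9} — 5 values for 5 variables — and 9 appears only in box 4's list, so box 4 = 9.

9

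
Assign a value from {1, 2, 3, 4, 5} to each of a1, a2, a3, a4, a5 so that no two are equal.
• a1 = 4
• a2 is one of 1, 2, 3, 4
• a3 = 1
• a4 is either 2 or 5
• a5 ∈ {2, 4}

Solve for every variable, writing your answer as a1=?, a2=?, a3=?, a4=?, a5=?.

a1 must be 4 (only option left). So a2, a5 can't be 4.
That leaves a3 = 1. Eliminate 1 elsewhere: a2.
a5 has just one choice, so a5 = 2. Remove 2 from a2, a4.
a2 must be 3 (only option left).
That leaves a4 = 5.

a1=4, a2=3, a3=1, a4=5, a5=2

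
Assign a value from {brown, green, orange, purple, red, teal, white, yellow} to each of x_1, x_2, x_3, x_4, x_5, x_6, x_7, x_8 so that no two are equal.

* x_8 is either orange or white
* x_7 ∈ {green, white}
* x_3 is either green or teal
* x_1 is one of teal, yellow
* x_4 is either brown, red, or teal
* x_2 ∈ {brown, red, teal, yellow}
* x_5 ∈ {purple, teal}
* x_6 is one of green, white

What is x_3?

The 8 variables draw from only 8 values {brown, green, orange, purple, red, teal, white, yellow}, so each is used; only x_8 can be orange, hence x_8 = orange.
The 7 still-open variables together cover exactly {brown, green, purple, red, teal, white, yellow} — 7 values for 7 variables — and purple appears only in x_5's list, so x_5 = purple.
x_6 and x_7 between them cover only {green, white} — a naked pair. Remove those values from x_3.
So x_3 = teal.

teal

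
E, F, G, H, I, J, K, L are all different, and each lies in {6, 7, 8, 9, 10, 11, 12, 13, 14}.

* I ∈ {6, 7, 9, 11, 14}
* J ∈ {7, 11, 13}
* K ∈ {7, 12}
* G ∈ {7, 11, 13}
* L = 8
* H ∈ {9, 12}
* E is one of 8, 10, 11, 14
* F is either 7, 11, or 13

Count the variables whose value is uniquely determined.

3

L's domain is down to {8}, so L = 8. So E can't be 8.
The 3 variables F, G, J are confined to {7, 11, 13}, which locks those values in; drop them from E, I, K.
K's domain is down to {12}, so K = 12. Eliminate 12 elsewhere: H.
H has just one choice, so H = 9. Strike 9 from I.
Determined: H=9, K=12, L=8. The other variables each still have more than one consistent value. That makes 3.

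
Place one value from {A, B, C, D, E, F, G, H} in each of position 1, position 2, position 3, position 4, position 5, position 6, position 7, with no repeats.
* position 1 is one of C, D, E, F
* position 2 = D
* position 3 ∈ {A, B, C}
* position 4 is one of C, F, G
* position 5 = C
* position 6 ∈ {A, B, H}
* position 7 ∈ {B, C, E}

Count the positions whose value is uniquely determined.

2

position 2's domain is down to {D}, so position 2 = D. Remove D from position 1.
That leaves position 5 = C. Remove C from position 1, position 3, position 4, position 7.
Determined: position 2=D, position 5=C. The other positions each still have more than one consistent value. That makes 2.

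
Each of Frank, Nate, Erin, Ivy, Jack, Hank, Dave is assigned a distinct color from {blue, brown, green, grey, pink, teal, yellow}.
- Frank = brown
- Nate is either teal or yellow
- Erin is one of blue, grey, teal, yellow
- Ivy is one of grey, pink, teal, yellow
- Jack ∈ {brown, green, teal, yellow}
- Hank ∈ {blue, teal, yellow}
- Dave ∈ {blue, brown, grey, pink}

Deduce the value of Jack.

Frank has just one choice, so Frank = brown. Remove brown from Jack, Dave.
The 6 still-open variables together cover exactly {blue, green, grey, pink, teal, yellow} — 6 values for 6 variables — and green appears only in Jack's list, so Jack = green.

green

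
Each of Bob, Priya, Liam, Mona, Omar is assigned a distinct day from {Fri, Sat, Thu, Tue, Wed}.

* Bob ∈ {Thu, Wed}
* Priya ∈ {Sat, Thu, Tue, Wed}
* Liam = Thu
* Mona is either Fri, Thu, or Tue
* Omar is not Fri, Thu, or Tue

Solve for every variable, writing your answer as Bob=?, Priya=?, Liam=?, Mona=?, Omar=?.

Bob=Wed, Priya=Tue, Liam=Thu, Mona=Fri, Omar=Sat

Liam's domain is down to {Thu}, so Liam = Thu. Eliminate Thu elsewhere: Bob, Priya, Mona.
Bob's domain is down to {Wed}, so Bob = Wed. Strike Wed from Priya, Omar.
That leaves Omar = Sat. Remove Sat from Priya.
Priya's domain is down to {Tue}, so Priya = Tue. Remove Tue from Mona.
That leaves Mona = Fri.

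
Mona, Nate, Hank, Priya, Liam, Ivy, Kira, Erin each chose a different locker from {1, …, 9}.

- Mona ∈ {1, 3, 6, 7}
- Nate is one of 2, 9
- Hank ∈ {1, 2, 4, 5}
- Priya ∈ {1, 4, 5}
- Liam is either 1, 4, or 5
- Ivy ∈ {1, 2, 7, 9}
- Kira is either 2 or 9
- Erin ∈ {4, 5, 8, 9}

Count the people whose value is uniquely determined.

Nate and Kira share exactly the 2 values {2, 9}; by pigeonhole those values go to them, so strike 2, 9 from Hank, Ivy, Erin.
Hank, Priya, Liam between them cover only {1, 4, 5} — a naked triple. Remove those values from Mona, Ivy, Erin.
That leaves Ivy = 7. Eliminate 7 elsewhere: Mona.
Erin has just one choice, so Erin = 8.
Determined: Ivy=7, Erin=8. The other people each still have more than one consistent value. That makes 2.

2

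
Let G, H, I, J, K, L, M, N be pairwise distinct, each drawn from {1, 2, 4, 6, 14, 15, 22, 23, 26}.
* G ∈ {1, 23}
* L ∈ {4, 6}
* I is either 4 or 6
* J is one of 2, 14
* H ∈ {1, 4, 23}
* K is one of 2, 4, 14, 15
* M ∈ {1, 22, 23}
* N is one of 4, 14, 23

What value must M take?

22

The 8 variables together cover exactly {1, 2, 4, 6, 14, 15, 22, 23} — 8 values for 8 variables — and 15 appears only in K's list, so K = 15.
The 7 still-open variables together cover exactly {1, 2, 4, 6, 14, 22, 23} — 7 values for 7 variables — and 2 appears only in J's list, so J = 2.
Among the 6 still-open variables, 14 fits only N (and all 6 values in {1, 4, 6, 14, 22, 23} must be used), so N = 14.
Among the 5 still-open variables, 22 fits only M (and all 5 values in {1, 4, 6, 22, 23} must be used), so M = 22.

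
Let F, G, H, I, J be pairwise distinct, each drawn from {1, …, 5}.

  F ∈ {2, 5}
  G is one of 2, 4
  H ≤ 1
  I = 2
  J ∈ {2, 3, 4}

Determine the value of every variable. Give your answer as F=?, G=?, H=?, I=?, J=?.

H must be 1 (only option left).
I's domain is down to {2}, so I = 2. So F, G, J can't be 2.
F's domain is down to {5}, so F = 5.
G has just one choice, so G = 4. Remove 4 from J.
J must be 3 (only option left).

F=5, G=4, H=1, I=2, J=3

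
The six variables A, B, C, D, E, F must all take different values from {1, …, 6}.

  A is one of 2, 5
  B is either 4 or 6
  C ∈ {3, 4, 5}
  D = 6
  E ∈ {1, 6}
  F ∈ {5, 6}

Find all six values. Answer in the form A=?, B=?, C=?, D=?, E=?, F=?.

A=2, B=4, C=3, D=6, E=1, F=5

D must be 6 (only option left). So B, E, F can't be 6.
E must be 1 (only option left).
That leaves F = 5. So A, C can't be 5.
A's domain is down to {2}, so A = 2.
That leaves B = 4. Strike 4 from C.
C must be 3 (only option left).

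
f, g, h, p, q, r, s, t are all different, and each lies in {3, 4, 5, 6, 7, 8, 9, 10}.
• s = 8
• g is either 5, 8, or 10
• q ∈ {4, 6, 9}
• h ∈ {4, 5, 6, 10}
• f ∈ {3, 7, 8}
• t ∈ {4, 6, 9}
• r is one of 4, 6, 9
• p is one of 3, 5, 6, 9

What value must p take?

3

s must be 8 (only option left). Remove 8 from f, g.
The 7 still-open variables draw from only 7 values {3, 4, 5, 6, 7, 9, 10}, so each is used; only f can be 7, hence f = 7.
The 6 still-open variables together cover exactly {3, 4, 5, 6, 9, 10} — 6 values for 6 variables — and 3 appears only in p's list, so p = 3.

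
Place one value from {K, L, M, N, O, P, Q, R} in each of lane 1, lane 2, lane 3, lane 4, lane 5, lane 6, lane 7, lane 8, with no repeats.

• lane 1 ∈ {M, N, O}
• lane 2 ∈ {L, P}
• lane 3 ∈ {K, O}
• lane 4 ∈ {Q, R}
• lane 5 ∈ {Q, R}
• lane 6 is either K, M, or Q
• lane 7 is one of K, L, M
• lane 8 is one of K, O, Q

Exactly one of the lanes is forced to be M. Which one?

lane 6

The 8 variables draw from only 8 values {K, L, M, N, O, P, Q, R}, so each is used; only lane 1 can be N, hence lane 1 = N.
The 7 still-open variables draw from only 7 values {K, L, M, O, P, Q, R}, so each is used; only lane 2 can be P, hence lane 2 = P.
The 6 still-open variables together cover exactly {K, L, M, O, Q, R} — 6 values for 6 variables — and L appears only in lane 7's list, so lane 7 = L.
The 5 still-open variables draw from only 5 values {K, M, O, Q, R}, so each is used; only lane 6 can be M, hence lane 6 = M.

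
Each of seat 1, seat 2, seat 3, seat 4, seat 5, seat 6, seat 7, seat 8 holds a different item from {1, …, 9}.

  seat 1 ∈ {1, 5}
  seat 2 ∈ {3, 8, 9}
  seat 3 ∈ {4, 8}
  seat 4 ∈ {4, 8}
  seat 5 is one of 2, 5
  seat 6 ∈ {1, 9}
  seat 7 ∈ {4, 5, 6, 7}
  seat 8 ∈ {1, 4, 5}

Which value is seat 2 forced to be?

The 2 variables seat 3 and seat 4 are confined to {4, 8}, which locks those values in; drop them from seat 2, seat 7, seat 8.
seat 1 and seat 8 between them cover only {1, 5} — a naked pair. Remove those values from seat 5, seat 6, seat 7.
seat 5 must be 2 (only option left).
That leaves seat 6 = 9. Remove 9 from seat 2.
So seat 2 = 3.

3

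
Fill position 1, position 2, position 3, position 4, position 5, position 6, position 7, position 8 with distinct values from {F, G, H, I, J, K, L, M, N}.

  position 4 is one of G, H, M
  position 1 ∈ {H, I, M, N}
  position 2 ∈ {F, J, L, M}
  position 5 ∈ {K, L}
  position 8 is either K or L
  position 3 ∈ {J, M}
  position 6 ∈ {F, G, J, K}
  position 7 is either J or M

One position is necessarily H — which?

The 2 variables position 3 and position 7 are confined to {J, M}, which locks those values in; drop them from position 1, position 2, position 4, position 6.
position 5 and position 8 between them cover only {K, L} — a naked pair. Remove those values from position 2, position 6.
position 2's domain is down to {F}, so position 2 = F. Eliminate F elsewhere: position 6.
position 6's domain is down to {G}, so position 6 = G. Strike G from position 4.
So H goes to position 4.

position 4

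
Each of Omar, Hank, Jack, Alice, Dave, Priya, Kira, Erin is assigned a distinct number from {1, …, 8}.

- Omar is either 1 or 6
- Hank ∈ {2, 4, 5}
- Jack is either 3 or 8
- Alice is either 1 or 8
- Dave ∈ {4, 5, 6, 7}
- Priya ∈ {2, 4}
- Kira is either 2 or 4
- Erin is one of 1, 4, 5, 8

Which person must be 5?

The 8 variables draw from only 8 values {1, 2, 3, 4, 5, 6, 7, 8}, so each is used; only Jack can be 3, hence Jack = 3.
Among the 7 still-open variables, 7 fits only Dave (and all 7 values in {1, 2, 4, 5, 6, 7, 8} must be used), so Dave = 7.
The 6 still-open variables draw from only 6 values {1, 2, 4, 5, 6, 8}, so each is used; only Omar can be 6, hence Omar = 6.
Priya and Kira between them cover only {2, 4} — a naked pair. Remove those values from Hank, Erin.
So 5 goes to Hank.

Hank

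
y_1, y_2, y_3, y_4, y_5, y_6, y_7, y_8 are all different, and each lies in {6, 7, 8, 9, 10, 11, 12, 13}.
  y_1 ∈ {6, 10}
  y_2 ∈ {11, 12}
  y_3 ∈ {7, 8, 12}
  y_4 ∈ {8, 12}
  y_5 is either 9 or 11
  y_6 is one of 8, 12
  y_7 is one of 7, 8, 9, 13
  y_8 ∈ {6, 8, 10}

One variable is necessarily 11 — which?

y_2

Among the 8 variables, 13 fits only y_7 (and all 8 values in {6, 7, 8, 9, 10, 11, 12, 13} must be used), so y_7 = 13.
Among the 7 still-open variables, 7 fits only y_3 (and all 7 values in {6, 7, 8, 9, 10, 11, 12} must be used), so y_3 = 7.
The 6 still-open variables draw from only 6 values {6, 8, 9, 10, 11, 12}, so each is used; only y_5 can be 9, hence y_5 = 9.
The 5 still-open variables draw from only 5 values {6, 8, 10, 11, 12}, so each is used; only y_2 can be 11, hence y_2 = 11.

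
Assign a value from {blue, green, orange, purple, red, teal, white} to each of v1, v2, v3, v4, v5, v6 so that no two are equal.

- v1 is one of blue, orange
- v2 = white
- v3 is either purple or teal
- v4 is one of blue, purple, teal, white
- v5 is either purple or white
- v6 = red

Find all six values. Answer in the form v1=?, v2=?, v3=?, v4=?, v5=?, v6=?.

v1=orange, v2=white, v3=teal, v4=blue, v5=purple, v6=red

v2 has just one choice, so v2 = white. Eliminate white elsewhere: v4, v5.
v5 must be purple (only option left). So v3, v4 can't be purple.
v6 has just one choice, so v6 = red.
That leaves v3 = teal. So v4 can't be teal.
v4 must be blue (only option left). Remove blue from v1.
v1 has just one choice, so v1 = orange.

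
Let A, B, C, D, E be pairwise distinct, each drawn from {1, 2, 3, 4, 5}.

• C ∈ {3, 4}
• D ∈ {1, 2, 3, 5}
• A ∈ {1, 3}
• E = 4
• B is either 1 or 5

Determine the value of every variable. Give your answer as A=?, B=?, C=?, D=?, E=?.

E's domain is down to {4}, so E = 4. Remove 4 from C.
That leaves C = 3. So A, D can't be 3.
That leaves A = 1. Strike 1 from B, D.
That leaves B = 5. So D can't be 5.
D must be 2 (only option left).

A=1, B=5, C=3, D=2, E=4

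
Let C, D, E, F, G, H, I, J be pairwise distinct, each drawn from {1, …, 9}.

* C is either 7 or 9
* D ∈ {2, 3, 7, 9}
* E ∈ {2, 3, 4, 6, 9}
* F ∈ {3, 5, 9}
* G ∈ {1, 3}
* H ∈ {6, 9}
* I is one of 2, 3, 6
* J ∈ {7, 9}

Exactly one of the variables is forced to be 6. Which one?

Among the 8 variables, 1 fits only G (and all 8 values in {1, 2, 3, 4, 5, 6, 7, 9} must be used), so G = 1.
The 7 still-open variables draw from only 7 values {2, 3, 4, 5, 6, 7, 9}, so each is used; only E can be 4, hence E = 4.
The 6 still-open variables draw from only 6 values {2, 3, 5, 6, 7, 9}, so each is used; only F can be 5, hence F = 5.
C and J share exactly the 2 values {7, 9}; by pigeonhole those values go to them, so strike 7, 9 from D, H.
So 6 goes to H.

H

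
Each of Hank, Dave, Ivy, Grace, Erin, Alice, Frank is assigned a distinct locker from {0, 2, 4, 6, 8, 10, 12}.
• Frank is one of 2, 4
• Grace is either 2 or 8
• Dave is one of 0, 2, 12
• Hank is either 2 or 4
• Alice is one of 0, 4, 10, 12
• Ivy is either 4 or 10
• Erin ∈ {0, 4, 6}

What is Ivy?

Among the 7 variables, 6 fits only Erin (and all 7 values in {0, 2, 4, 6, 8, 10, 12} must be used), so Erin = 6.
The 6 still-open variables together cover exactly {0, 2, 4, 8, 10, 12} — 6 values for 6 variables — and 8 appears only in Grace's list, so Grace = 8.
Hank and Frank between them cover only {2, 4} — a naked pair. Remove those values from Dave, Ivy, Alice.
So Ivy = 10.

10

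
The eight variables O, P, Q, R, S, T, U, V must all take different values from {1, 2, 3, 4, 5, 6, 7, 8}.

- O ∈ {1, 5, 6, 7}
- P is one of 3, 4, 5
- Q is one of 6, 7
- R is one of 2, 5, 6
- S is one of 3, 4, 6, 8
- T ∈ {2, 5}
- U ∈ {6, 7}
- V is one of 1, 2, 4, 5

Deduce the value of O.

1

Among the 8 variables, 8 fits only S (and all 8 values in {1, 2, 3, 4, 5, 6, 7, 8} must be used), so S = 8.
The 7 still-open variables together cover exactly {1, 2, 3, 4, 5, 6, 7} — 7 values for 7 variables — and 3 appears only in P's list, so P = 3.
Among the 6 still-open variables, 4 fits only V (and all 6 values in {1, 2, 4, 5, 6, 7} must be used), so V = 4.
Among the 5 still-open variables, 1 fits only O (and all 5 values in {1, 2, 5, 6, 7} must be used), so O = 1.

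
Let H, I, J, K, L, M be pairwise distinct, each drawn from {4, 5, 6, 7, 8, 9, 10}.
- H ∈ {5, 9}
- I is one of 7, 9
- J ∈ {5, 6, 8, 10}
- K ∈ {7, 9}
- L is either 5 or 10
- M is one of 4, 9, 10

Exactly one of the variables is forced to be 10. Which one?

L

I and K share exactly the 2 values {7, 9}; by pigeonhole those values go to them, so strike 7, 9 from H, M.
That leaves H = 5. Remove 5 from J, L.
So 10 goes to L.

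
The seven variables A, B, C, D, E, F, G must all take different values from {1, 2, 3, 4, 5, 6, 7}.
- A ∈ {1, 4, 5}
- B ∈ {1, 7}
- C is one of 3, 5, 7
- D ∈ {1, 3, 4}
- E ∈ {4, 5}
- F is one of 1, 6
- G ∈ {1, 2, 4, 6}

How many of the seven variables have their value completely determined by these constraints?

The 7 variables draw from only 7 values {1, 2, 3, 4, 5, 6, 7}, so each is used; only G can be 2, hence G = 2.
The 6 still-open variables together cover exactly {1, 3, 4, 5, 6, 7} — 6 values for 6 variables — and 6 appears only in F's list, so F = 6.
Determined: F=6, G=2. The other variables each still have more than one consistent value. That makes 2.

2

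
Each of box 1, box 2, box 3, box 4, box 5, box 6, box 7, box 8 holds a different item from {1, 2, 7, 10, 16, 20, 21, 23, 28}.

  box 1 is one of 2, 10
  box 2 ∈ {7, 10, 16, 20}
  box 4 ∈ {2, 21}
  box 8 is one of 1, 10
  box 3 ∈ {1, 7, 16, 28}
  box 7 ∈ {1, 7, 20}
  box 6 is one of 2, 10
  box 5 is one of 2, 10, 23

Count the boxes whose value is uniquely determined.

box 1 and box 6 between them cover only {2, 10} — a naked pair. Remove those values from box 2, box 4, box 5, box 8.
box 4 must be 21 (only option left).
box 5's domain is down to {23}, so box 5 = 23.
box 8 must be 1 (only option left). Remove 1 from box 3, box 7.
Determined: box 4=21, box 5=23, box 8=1. The other boxes each still have more than one consistent value. That makes 3.

3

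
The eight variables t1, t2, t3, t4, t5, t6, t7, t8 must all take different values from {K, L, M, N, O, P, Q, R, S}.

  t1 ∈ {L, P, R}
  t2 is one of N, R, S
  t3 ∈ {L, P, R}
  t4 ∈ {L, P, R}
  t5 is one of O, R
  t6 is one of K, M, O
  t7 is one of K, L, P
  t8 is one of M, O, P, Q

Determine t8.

Q

t1, t3, t4 share exactly the 3 values {L, P, R}; by pigeonhole those values go to them, so strike L, P, R from t2, t5, t7, t8.
t5 must be O (only option left). Remove O from t6, t8.
t7 has just one choice, so t7 = K. Remove K from t6.
t6's domain is down to {M}, so t6 = M. Eliminate M elsewhere: t8.
So t8 = Q.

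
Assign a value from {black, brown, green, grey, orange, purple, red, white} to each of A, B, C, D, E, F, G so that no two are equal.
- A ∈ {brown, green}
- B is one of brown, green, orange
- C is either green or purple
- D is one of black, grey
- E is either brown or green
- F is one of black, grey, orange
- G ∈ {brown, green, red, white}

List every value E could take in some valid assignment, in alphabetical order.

brown, green

A and E between them cover only {brown, green} — a naked pair. Remove those values from B, C, G.
That leaves B = orange. So F can't be orange.
That leaves C = purple.
No further eliminations apply; E can still be any of brown, green.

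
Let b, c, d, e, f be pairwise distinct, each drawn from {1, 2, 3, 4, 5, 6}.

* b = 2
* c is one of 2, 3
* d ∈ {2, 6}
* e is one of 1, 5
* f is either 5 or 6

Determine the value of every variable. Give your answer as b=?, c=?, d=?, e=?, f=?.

b must be 2 (only option left). Strike 2 from c, d.
c must be 3 (only option left).
That leaves d = 6. Remove 6 from f.
f has just one choice, so f = 5. So e can't be 5.
e's domain is down to {1}, so e = 1.

b=2, c=3, d=6, e=1, f=5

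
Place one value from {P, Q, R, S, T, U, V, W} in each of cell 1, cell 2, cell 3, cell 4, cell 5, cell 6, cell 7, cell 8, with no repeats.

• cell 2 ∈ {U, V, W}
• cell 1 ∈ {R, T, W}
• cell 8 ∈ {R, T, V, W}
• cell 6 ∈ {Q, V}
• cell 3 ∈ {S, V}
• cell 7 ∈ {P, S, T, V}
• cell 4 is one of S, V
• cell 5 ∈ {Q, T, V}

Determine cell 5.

T

The 8 variables draw from only 8 values {P, Q, R, S, T, U, V, W}, so each is used; only cell 7 can be P, hence cell 7 = P.
The 7 still-open variables draw from only 7 values {Q, R, S, T, U, V, W}, so each is used; only cell 2 can be U, hence cell 2 = U.
cell 3 and cell 4 between them cover only {S, V} — a naked pair. Remove those values from cell 5, cell 6, cell 8.
That leaves cell 6 = Q. So cell 5 can't be Q.
So cell 5 = T.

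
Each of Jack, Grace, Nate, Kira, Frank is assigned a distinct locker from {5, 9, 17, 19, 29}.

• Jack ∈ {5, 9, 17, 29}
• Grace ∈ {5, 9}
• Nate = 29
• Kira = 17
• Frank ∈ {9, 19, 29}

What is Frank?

Nate's domain is down to {29}, so Nate = 29. Remove 29 from Jack, Frank.
That leaves Kira = 17. Remove 17 from Jack.
The 3 still-open variables together cover exactly {5, 9, 19} — 3 values for 3 variables — and 19 appears only in Frank's list, so Frank = 19.

19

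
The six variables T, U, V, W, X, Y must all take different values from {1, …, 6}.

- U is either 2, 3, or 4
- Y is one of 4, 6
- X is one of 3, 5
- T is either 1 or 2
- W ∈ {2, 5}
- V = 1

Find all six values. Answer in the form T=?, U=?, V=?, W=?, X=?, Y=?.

V must be 1 (only option left). So T can't be 1.
That leaves T = 2. Eliminate 2 elsewhere: U, W.
W has just one choice, so W = 5. Strike 5 from X.
X must be 3 (only option left). So U can't be 3.
U's domain is down to {4}, so U = 4. Strike 4 from Y.
Y must be 6 (only option left).

T=2, U=4, V=1, W=5, X=3, Y=6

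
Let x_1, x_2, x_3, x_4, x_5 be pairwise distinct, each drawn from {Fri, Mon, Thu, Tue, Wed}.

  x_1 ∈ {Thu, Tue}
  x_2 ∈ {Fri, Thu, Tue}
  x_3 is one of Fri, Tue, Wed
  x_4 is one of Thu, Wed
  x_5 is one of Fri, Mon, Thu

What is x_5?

The 5 variables together cover exactly {Fri, Mon, Thu, Tue, Wed} — 5 values for 5 variables — and Mon appears only in x_5's list, so x_5 = Mon.

Mon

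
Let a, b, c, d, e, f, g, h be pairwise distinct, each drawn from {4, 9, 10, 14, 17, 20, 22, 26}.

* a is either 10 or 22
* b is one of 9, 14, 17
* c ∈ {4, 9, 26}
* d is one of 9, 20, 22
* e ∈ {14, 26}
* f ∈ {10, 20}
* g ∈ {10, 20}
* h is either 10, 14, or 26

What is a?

22

Among the 8 variables, 4 fits only c (and all 8 values in {4, 9, 10, 14, 17, 20, 22, 26} must be used), so c = 4.
The 7 still-open variables draw from only 7 values {9, 10, 14, 17, 20, 22, 26}, so each is used; only b can be 17, hence b = 17.
The 6 still-open variables draw from only 6 values {9, 10, 14, 20, 22, 26}, so each is used; only d can be 9, hence d = 9.
The 5 still-open variables together cover exactly {10, 14, 20, 22, 26} — 5 values for 5 variables — and 22 appears only in a's list, so a = 22.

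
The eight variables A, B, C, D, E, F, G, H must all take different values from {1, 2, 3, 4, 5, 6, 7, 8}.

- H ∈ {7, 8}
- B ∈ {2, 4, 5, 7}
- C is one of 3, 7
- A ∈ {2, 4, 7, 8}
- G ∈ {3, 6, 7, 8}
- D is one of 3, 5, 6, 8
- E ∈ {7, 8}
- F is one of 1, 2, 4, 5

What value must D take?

5

Among the 8 variables, 1 fits only F (and all 8 values in {1, 2, 3, 4, 5, 6, 7, 8} must be used), so F = 1.
E and H between them cover only {7, 8} — a naked pair. Remove those values from A, B, C, D, G.
C has just one choice, so C = 3. So D, G can't be 3.
That leaves G = 6. Eliminate 6 elsewhere: D.
So D = 5.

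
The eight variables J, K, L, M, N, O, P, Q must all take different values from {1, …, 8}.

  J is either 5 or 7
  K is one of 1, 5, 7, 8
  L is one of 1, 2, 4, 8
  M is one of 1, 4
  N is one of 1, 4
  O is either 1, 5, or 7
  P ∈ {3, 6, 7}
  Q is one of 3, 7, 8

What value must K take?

8

Among the 8 variables, 2 fits only L (and all 8 values in {1, 2, 3, 4, 5, 6, 7, 8} must be used), so L = 2.
The 7 still-open variables draw from only 7 values {1, 3, 4, 5, 6, 7, 8}, so each is used; only P can be 6, hence P = 6.
The 6 still-open variables together cover exactly {1, 3, 4, 5, 7, 8} — 6 values for 6 variables — and 3 appears only in Q's list, so Q = 3.
The 5 still-open variables draw from only 5 values {1, 4, 5, 7, 8}, so each is used; only K can be 8, hence K = 8.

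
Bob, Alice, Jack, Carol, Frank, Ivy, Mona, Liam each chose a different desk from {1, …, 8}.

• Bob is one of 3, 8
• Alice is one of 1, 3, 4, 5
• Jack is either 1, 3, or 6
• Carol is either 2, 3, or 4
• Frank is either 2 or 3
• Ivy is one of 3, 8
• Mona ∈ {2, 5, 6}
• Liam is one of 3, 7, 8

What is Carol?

4

Among the 8 variables, 7 fits only Liam (and all 8 values in {1, 2, 3, 4, 5, 6, 7, 8} must be used), so Liam = 7.
The 2 variables Bob and Ivy are confined to {3, 8}, which locks those values in; drop them from Alice, Jack, Carol, Frank.
Frank must be 2 (only option left). Remove 2 from Carol, Mona.
So Carol = 4.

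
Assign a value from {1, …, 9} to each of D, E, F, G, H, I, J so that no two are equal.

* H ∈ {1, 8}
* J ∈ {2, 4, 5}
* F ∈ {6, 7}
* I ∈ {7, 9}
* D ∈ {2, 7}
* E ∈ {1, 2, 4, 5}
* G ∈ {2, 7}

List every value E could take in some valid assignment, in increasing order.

1, 4, 5

D and G share exactly the 2 values {2, 7}; by pigeonhole those values go to them, so strike 2, 7 from E, F, I, J.
F must be 6 (only option left).
I must be 9 (only option left).
No further eliminations apply; E can still be any of 1, 4, 5.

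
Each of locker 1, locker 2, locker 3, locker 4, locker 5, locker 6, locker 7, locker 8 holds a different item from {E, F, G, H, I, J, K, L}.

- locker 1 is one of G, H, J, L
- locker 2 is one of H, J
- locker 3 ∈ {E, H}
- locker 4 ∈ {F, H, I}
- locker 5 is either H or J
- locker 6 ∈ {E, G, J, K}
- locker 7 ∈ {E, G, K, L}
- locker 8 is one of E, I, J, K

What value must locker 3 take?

The 8 variables draw from only 8 values {E, F, G, H, I, J, K, L}, so each is used; only locker 4 can be F, hence locker 4 = F.
The 7 still-open variables together cover exactly {E, G, H, I, J, K, L} — 7 values for 7 variables — and I appears only in locker 8's list, so locker 8 = I.
locker 2 and locker 5 share exactly the 2 values {H, J}; by pigeonhole those values go to them, so strike H, J from locker 1, locker 3, locker 6.
So locker 3 = E.

E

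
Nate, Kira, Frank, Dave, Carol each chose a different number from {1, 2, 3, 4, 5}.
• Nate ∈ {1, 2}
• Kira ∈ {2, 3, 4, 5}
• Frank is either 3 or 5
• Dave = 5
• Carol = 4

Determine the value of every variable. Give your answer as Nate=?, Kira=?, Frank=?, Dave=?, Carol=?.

Dave must be 5 (only option left). So Kira, Frank can't be 5.
That leaves Carol = 4. Strike 4 from Kira.
That leaves Frank = 3. Strike 3 from Kira.
That leaves Kira = 2. So Nate can't be 2.
Nate must be 1 (only option left).

Nate=1, Kira=2, Frank=3, Dave=5, Carol=4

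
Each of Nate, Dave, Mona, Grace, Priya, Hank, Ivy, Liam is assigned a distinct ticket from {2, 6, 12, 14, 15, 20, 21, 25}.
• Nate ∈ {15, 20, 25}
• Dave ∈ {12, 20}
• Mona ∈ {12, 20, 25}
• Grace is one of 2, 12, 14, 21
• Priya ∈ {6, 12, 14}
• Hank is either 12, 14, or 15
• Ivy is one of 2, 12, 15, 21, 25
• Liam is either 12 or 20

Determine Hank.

Among the 8 variables, 6 fits only Priya (and all 8 values in {2, 6, 12, 14, 15, 20, 21, 25} must be used), so Priya = 6.
Dave and Liam between them cover only {12, 20} — a naked pair. Remove those values from Nate, Mona, Grace, Hank, Ivy.
Mona has just one choice, so Mona = 25. So Nate, Ivy can't be 25.
Nate must be 15 (only option left). Strike 15 from Hank, Ivy.
So Hank = 14.

14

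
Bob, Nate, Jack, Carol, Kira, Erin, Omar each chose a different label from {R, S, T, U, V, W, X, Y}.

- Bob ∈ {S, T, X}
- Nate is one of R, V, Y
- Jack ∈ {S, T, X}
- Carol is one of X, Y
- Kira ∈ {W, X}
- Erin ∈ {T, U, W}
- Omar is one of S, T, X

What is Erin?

U

Bob, Jack, Omar share exactly the 3 values {S, T, X}; by pigeonhole those values go to them, so strike S, T, X from Carol, Kira, Erin.
Carol has just one choice, so Carol = Y. So Nate can't be Y.
That leaves Kira = W. Strike W from Erin.
So Erin = U.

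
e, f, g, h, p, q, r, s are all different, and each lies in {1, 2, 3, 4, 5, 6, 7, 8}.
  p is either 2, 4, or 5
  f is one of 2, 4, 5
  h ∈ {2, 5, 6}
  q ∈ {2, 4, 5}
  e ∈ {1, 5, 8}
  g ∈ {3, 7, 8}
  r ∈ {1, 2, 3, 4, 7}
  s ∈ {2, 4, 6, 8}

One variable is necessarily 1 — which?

e

f, p, q between them cover only {2, 4, 5} — a naked triple. Remove those values from e, h, r, s.
h must be 6 (only option left). Remove 6 from s.
s's domain is down to {8}, so s = 8. So e, g can't be 8.
So 1 goes to e.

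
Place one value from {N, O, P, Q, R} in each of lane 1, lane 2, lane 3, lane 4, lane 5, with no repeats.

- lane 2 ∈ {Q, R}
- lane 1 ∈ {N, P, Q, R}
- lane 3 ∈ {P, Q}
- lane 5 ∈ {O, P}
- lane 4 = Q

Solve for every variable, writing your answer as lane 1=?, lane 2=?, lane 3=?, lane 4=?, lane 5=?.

lane 1=N, lane 2=R, lane 3=P, lane 4=Q, lane 5=O

lane 4 must be Q (only option left). Strike Q from lane 1, lane 2, lane 3.
lane 2's domain is down to {R}, so lane 2 = R. So lane 1 can't be R.
lane 3 must be P (only option left). Remove P from lane 1, lane 5.
That leaves lane 5 = O.
That leaves lane 1 = N.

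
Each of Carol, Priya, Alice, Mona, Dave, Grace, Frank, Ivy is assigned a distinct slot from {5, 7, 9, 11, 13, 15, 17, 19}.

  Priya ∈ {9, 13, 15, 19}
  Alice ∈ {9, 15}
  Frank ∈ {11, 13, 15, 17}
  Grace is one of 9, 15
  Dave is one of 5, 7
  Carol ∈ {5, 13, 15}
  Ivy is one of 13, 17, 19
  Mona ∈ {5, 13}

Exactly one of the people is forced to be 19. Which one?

The 8 variables draw from only 8 values {5, 7, 9, 11, 13, 15, 17, 19}, so each is used; only Dave can be 7, hence Dave = 7.
The 7 still-open variables together cover exactly {5, 9, 11, 13, 15, 17, 19} — 7 values for 7 variables — and 11 appears only in Frank's list, so Frank = 11.
The 6 still-open variables together cover exactly {5, 9, 13, 15, 17, 19} — 6 values for 6 variables — and 17 appears only in Ivy's list, so Ivy = 17.
The 5 still-open variables draw from only 5 values {5, 9, 13, 15, 19}, so each is used; only Priya can be 19, hence Priya = 19.

Priya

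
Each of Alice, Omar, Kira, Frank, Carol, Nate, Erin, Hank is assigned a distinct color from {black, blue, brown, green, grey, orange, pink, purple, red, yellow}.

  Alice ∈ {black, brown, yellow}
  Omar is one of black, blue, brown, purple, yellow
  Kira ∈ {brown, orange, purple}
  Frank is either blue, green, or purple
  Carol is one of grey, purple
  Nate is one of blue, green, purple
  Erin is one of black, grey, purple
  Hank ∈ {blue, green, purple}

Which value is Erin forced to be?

black

Among the 8 variables, orange fits only Kira (and all 8 values in {black, blue, brown, green, grey, orange, purple, yellow} must be used), so Kira = orange.
Frank, Nate, Hank share exactly the 3 values {blue, green, purple}; by pigeonhole those values go to them, so strike blue, green, purple from Omar, Carol, Erin.
Carol's domain is down to {grey}, so Carol = grey. Remove grey from Erin.
So Erin = black.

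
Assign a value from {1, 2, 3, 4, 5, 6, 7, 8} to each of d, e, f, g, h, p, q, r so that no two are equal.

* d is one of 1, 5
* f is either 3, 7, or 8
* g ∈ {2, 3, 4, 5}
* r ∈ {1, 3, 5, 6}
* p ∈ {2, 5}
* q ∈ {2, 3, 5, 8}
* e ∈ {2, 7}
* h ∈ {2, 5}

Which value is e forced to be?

7

The 8 variables draw from only 8 values {1, 2, 3, 4, 5, 6, 7, 8}, so each is used; only g can be 4, hence g = 4.
The 7 still-open variables together cover exactly {1, 2, 3, 5, 6, 7, 8} — 7 values for 7 variables — and 6 appears only in r's list, so r = 6.
The 6 still-open variables together cover exactly {1, 2, 3, 5, 7, 8} — 6 values for 6 variables — and 1 appears only in d's list, so d = 1.
The 2 variables h and p are confined to {2, 5}, which locks those values in; drop them from e, q.
So e = 7.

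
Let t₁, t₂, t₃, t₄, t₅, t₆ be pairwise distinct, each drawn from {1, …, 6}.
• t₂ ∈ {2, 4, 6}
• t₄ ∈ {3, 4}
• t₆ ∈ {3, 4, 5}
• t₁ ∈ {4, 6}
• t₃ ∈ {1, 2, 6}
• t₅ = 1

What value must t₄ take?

t₅ has just one choice, so t₅ = 1. Eliminate 1 elsewhere: t₃.
Among the 5 still-open variables, 5 fits only t₆ (and all 5 values in {2, 3, 4, 5, 6} must be used), so t₆ = 5.
Among the 4 still-open variables, 3 fits only t₄ (and all 4 values in {2, 3, 4, 6} must be used), so t₄ = 3.

3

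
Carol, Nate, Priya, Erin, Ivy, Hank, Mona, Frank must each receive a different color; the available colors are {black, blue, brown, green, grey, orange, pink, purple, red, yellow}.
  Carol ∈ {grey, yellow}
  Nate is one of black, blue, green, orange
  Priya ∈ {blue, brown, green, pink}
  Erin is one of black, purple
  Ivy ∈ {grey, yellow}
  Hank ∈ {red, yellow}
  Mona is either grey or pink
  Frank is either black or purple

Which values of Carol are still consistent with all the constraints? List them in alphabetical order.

Carol and Ivy between them cover only {grey, yellow} — a naked pair. Remove those values from Hank, Mona.
Hank must be red (only option left).
That leaves Mona = pink. Remove pink from Priya.
The 2 variables Erin and Frank are confined to {black, purple}, which locks those values in; drop them from Nate.
No further eliminations apply; Carol can still be any of grey, yellow.

grey, yellow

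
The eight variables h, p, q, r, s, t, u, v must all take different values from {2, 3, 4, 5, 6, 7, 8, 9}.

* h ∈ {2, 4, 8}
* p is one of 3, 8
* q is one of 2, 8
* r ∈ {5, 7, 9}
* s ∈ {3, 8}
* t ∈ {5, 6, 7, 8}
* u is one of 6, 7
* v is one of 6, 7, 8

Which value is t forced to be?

The 8 variables together cover exactly {2, 3, 4, 5, 6, 7, 8, 9} — 8 values for 8 variables — and 4 appears only in h's list, so h = 4.
The 7 still-open variables together cover exactly {2, 3, 5, 6, 7, 8, 9} — 7 values for 7 variables — and 2 appears only in q's list, so q = 2.
The 6 still-open variables together cover exactly {3, 5, 6, 7, 8, 9} — 6 values for 6 variables — and 9 appears only in r's list, so r = 9.
Among the 5 still-open variables, 5 fits only t (and all 5 values in {3, 5, 6, 7, 8} must be used), so t = 5.

5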